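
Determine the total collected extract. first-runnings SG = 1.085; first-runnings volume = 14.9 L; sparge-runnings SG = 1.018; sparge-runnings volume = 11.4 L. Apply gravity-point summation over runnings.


total = Σ (SG_i − 1)·1000·V_i
first = (1.085 − 1)·1000·14.9 = 1266.5000
sparge = (1.018 − 1)·1000·11.4 = 205.2000
total = 1266.5000 + 205.2000

1471.7000 gravity·L


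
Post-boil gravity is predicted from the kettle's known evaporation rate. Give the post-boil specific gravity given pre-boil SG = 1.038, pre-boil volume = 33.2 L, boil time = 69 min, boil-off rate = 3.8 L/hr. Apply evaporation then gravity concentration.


V_post = V_pre − rate·(t/60);  SG_post = 1 + (SG_pre−1)·V_pre/V_post
V_post = 33.2 − 3.8·(69/60) = 28.8300
SG_post = 1 + (1.038 − 1)·33.2/28.8300

1.0438


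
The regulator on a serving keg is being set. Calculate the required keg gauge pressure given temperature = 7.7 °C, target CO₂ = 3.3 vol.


psi = vols/(0.01821 + 0.09011·e^(−0.04·T)) − 14.695
psi = 3.3/(0.01821 + 0.09011·e^(−0.04·7.7)) − 14.695

24.3891 psi


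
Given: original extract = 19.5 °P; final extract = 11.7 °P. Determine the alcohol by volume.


SG = 259/(259 − P);  ABV = (OG − FG)·131.25
OG = 259/(259 − 19.5) = 1.0814
FG = 259/(259 − 11.7) = 1.0473
ABV = (1.0814 − 1.0473)·131.25

4.4768 % ABV


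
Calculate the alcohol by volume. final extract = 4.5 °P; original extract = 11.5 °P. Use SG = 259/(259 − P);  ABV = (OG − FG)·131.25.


OG = 259/(259 − 11.5) = 1.0465
FG = 259/(259 − 4.5) = 1.0177
ABV = (1.0465 − 1.0177)·131.25

3.7778 % ABV


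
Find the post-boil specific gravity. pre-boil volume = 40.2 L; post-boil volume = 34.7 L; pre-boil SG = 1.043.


SG_post = 1 + (SG_pre − 1)·V_pre/V_post
pts_pre = (1.043 − 1)·1000 = 43.0000
pts_post = 43.0000·40.2/34.7 = 49.8156
SG_post = 1 + 49.8156/1000

1.0498


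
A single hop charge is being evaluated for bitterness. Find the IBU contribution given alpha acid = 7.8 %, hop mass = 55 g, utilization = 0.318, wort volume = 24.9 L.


IBU = (α/100)·mass·U·1000 / V
IBU = (7.8/100)·55·0.318·1000 / 24.9

54.7880 IBU


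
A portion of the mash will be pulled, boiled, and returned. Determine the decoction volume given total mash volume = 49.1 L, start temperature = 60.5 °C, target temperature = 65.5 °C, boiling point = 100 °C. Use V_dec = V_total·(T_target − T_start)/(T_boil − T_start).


V_dec = 49.1·(65.5 − 60.5)/(100 − 60.5)

6.2152 L


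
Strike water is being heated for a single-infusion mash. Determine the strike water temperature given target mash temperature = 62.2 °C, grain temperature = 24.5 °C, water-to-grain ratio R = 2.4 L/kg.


T_strike = (0.41/R)·(T_mash − T_grain) + T_mash
T_strike = (0.41/2.4)·(62.2 − 24.5) + 62.2

68.6404 °C


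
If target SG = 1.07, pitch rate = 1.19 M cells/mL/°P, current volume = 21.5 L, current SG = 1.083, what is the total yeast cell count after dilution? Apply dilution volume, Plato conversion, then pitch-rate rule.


V_w = V·((SG_c−1)/(SG_t−1)−1);  °P = 259 − 259/SG_t;  cells = rate·(V+V_w)·°P
V_w = 21.5·((1.083−1)/(1.07−1)−1) = 3.9929
V_final = 21.5 + 3.9929 = 25.4929
°P = 259 − 259/1.07 = 16.9439
cells = 1.19·25.4929·16.9439

514.0194 billion cells


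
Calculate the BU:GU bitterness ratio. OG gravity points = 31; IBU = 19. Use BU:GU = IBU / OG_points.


BU:GU = 19 / 31

0.6129


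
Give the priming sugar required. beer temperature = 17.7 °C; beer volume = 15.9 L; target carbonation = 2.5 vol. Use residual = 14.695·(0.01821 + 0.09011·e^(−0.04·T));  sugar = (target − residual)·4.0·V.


residual = 14.695·(0.01821 + 0.09011·e^(−0.04·17.7)) = 0.9199
sugar = (2.5 − 0.9199)·4.0·15.9

100.4932 g


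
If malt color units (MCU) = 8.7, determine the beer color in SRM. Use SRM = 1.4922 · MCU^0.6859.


SRM = 1.4922 · 8.7^0.6859

6.5803 SRM


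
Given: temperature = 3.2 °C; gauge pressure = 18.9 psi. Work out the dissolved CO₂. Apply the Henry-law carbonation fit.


vols = (P + 14.695)·(0.01821 + 0.09011·e^(−0.04·T))
vols = (18.9 + 14.695)·(0.01821 + 0.09011·e^(−0.04·3.2))

3.2753 volumes


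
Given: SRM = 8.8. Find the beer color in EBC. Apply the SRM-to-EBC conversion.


EBC = SRM · 1.97
EBC = 8.8 · 1.97

17.3360 EBC


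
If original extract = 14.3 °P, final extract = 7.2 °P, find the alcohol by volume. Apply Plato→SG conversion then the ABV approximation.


SG = 259/(259 − P);  ABV = (OG − FG)·131.25
OG = 259/(259 − 14.3) = 1.0584
FG = 259/(259 − 7.2) = 1.0286
ABV = (1.0584 − 1.0286)·131.25

3.9171 % ABV


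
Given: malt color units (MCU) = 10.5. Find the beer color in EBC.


SRM = 1.4922·MCU^0.6859;  EBC = SRM·1.97
SRM = 1.4922·10.5^0.6859 = 7.4862
EBC = 7.4862·1.97

14.7478 EBC


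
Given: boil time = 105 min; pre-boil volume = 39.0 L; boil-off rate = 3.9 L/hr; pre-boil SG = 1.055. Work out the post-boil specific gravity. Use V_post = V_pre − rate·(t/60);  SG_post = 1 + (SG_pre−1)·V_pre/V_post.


V_post = 39.0 − 3.9·(105/60) = 32.1750
SG_post = 1 + (1.055 − 1)·39.0/32.1750

1.0667


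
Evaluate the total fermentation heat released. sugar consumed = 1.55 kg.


Q = m_sugar · 590 kJ/kg
Q = 1.55 · 590

914.5000 kJ


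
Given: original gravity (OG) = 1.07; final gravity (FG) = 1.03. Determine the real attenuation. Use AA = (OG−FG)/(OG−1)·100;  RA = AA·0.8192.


AA = (1.07 − 1.03)/(1.07 − 1)·100 = 57.1429
RA = 57.1429·0.8192

46.8114 %


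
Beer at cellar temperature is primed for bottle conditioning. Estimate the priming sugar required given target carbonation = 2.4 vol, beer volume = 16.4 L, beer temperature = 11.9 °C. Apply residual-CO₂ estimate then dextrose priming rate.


residual = 14.695·(0.01821 + 0.09011·e^(−0.04·T));  sugar = (target − residual)·4.0·V
residual = 14.695·(0.01821 + 0.09011·e^(−0.04·11.9)) = 1.0903
sugar = (2.4 − 1.0903)·4.0·16.4

85.9195 g


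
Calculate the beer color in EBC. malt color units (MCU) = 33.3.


SRM = 1.4922·MCU^0.6859;  EBC = SRM·1.97
SRM = 1.4922·33.3^0.6859 = 16.5223
EBC = 16.5223·1.97

32.5490 EBC


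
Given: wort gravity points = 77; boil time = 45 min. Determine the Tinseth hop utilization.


U = 1.65·0.000125^(GP/1000) · (1 − e^(−0.04·t))/4.15
bigness = 1.65·0.000125^(77/1000) = 0.8259
boil_factor = (1 − e^(−0.04·45))/4.15 = 0.2011
U = 0.8259 · 0.2011

0.1661


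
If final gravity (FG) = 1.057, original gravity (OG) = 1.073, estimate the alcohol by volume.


ABV = (OG − FG) · 131.25
ABV = (1.073 − 1.057) · 131.25

2.1000 % ABV


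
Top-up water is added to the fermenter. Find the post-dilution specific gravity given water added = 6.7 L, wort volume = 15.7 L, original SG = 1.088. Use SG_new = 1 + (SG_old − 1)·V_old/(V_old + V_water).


pts = (1.088 − 1)·1000·15.7/(15.7 + 6.7) = 61.6786
SG_new = 1 + 61.6786/1000

1.0617


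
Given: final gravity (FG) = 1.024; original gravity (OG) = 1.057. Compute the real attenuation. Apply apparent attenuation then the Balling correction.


AA = (OG−FG)/(OG−1)·100;  RA = AA·0.8192
AA = (1.057 − 1.024)/(1.057 − 1)·100 = 57.8947
RA = 57.8947·0.8192

47.4274 %


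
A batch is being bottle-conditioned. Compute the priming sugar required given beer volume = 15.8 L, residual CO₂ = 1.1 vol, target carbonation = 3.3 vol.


sugar = (target − residual)·4.0·V
sugar = (3.3 − 1.1)·4.0·15.8

139.0400 g


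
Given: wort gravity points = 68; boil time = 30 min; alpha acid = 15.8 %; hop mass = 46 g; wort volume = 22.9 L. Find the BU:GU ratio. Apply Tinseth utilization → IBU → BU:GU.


U = 1.65·0.000125^(GP/1000)·(1−e^(−0.04t))/4.15;  IBU = (α/100)·m·U·1000/V;  BU:GU = IBU/GP
U = 1.65·0.000125^(68/1000)·(1−e^(−0.04·30))/4.15 = 0.1508
IBU = (15.8/100)·46·0.1508·1000/22.9 = 47.8588
BU:GU = 47.8588/68

0.7038


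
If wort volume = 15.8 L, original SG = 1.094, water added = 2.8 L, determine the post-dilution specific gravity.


SG_new = 1 + (SG_old − 1)·V_old/(V_old + V_water)
pts = (1.094 − 1)·1000·15.8/(15.8 + 2.8) = 79.8495
SG_new = 1 + 79.8495/1000

1.0798


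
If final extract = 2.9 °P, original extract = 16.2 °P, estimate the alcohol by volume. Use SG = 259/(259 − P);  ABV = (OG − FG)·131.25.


OG = 259/(259 − 16.2) = 1.0667
FG = 259/(259 − 2.9) = 1.0113
ABV = (1.0667 − 1.0113)·131.25

7.2710 % ABV


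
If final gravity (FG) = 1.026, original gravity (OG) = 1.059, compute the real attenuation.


AA = (OG−FG)/(OG−1)·100;  RA = AA·0.8192
AA = (1.059 − 1.026)/(1.059 − 1)·100 = 55.9322
RA = 55.9322·0.8192

45.8197 %


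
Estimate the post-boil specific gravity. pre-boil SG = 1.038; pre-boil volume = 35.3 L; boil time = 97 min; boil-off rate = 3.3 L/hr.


V_post = V_pre − rate·(t/60);  SG_post = 1 + (SG_pre−1)·V_pre/V_post
V_post = 35.3 − 3.3·(97/60) = 29.9650
SG_post = 1 + (1.038 − 1)·35.3/29.9650

1.0448


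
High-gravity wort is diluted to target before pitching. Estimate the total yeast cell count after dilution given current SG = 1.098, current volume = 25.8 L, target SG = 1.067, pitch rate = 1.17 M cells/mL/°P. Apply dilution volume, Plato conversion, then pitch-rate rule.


V_w = V·((SG_c−1)/(SG_t−1)−1);  °P = 259 − 259/SG_t;  cells = rate·(V+V_w)·°P
V_w = 25.8·((1.098−1)/(1.067−1)−1) = 11.9373
V_final = 25.8 + 11.9373 = 37.7373
°P = 259 − 259/1.067 = 16.2634
cells = 1.17·37.7373·16.2634

718.0703 billion cells


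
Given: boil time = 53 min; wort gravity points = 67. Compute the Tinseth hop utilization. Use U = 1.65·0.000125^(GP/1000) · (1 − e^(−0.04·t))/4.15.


bigness = 1.65·0.000125^(67/1000) = 0.9036
boil_factor = (1 − e^(−0.04·53))/4.15 = 0.2120
U = 0.9036 · 0.2120

0.1916


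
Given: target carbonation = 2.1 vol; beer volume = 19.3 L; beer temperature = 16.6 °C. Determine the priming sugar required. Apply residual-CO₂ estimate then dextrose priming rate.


residual = 14.695·(0.01821 + 0.09011·e^(−0.04·T));  sugar = (target − residual)·4.0·V
residual = 14.695·(0.01821 + 0.09011·e^(−0.04·16.6)) = 0.9493
sugar = (2.1 − 0.9493)·4.0·19.3

88.8370 g


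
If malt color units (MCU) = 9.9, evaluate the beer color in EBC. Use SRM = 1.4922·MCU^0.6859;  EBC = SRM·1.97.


SRM = 1.4922·9.9^0.6859 = 7.1901
EBC = 7.1901·1.97

14.1644 EBC


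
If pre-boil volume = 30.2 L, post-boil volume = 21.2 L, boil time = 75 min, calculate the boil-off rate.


rate = (V_pre − V_post) / (t_min/60)
rate = (30.2 − 21.2) / (75/60)

7.2000 L/hr


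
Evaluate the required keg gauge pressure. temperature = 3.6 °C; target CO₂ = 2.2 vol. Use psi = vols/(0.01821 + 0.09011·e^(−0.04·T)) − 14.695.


psi = 2.2/(0.01821 + 0.09011·e^(−0.04·3.6)) − 14.695

8.1657 psi


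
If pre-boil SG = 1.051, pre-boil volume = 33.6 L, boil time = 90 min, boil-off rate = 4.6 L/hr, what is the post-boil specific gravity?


V_post = V_pre − rate·(t/60);  SG_post = 1 + (SG_pre−1)·V_pre/V_post
V_post = 33.6 − 4.6·(90/60) = 26.7000
SG_post = 1 + (1.051 − 1)·33.6/26.7000

1.0642


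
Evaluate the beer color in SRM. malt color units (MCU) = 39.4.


SRM = 1.4922 · MCU^0.6859
SRM = 1.4922 · 39.4^0.6859

18.5429 SRM


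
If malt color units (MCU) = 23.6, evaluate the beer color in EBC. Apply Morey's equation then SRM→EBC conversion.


SRM = 1.4922·MCU^0.6859;  EBC = SRM·1.97
SRM = 1.4922·23.6^0.6859 = 13.0469
EBC = 13.0469·1.97

25.7024 EBC


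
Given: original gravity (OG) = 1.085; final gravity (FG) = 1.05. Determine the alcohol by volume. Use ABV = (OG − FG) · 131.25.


ABV = (1.085 − 1.05) · 131.25

4.5937 % ABV


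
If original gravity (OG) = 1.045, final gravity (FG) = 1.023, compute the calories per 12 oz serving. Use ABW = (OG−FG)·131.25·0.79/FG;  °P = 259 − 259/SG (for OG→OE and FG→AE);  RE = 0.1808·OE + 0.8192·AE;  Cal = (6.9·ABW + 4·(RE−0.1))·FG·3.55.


ABW = (1.045 − 1.023)·131.25·0.79/1.023 = 2.2298
OE = 259 − 259/1.045 = 11.1531 °P
AE = 259 − 259/1.023 = 5.8231 °P
RE = 0.1808·11.1531 + 0.8192·5.8231 = 6.7867 °P
Cal = (6.9·2.2298 + 4·(6.7867−0.1))·1.023·3.55

153.0118 kcal


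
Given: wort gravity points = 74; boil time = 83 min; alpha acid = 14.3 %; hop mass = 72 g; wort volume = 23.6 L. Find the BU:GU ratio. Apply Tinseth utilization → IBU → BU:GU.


U = 1.65·0.000125^(GP/1000)·(1−e^(−0.04t))/4.15;  IBU = (α/100)·m·U·1000/V;  BU:GU = IBU/GP
U = 1.65·0.000125^(74/1000)·(1−e^(−0.04·83))/4.15 = 0.1971
IBU = (14.3/100)·72·0.1971·1000/23.6 = 85.9749
BU:GU = 85.9749/74

1.1618


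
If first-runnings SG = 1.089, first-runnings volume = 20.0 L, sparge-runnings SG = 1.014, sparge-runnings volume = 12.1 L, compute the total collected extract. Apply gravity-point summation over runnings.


total = Σ (SG_i − 1)·1000·V_i
first = (1.089 − 1)·1000·20.0 = 1780.0000
sparge = (1.014 − 1)·1000·12.1 = 169.4000
total = 1780.0000 + 169.4000

1949.4000 gravity·L


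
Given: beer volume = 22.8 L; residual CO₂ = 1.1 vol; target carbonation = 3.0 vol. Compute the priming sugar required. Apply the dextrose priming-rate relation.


sugar = (target − residual)·4.0·V
sugar = (3.0 − 1.1)·4.0·22.8

173.2800 g


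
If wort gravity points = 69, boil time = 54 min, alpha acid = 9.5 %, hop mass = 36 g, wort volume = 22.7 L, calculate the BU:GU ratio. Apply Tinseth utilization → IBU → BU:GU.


U = 1.65·0.000125^(GP/1000)·(1−e^(−0.04t))/4.15;  IBU = (α/100)·m·U·1000/V;  BU:GU = IBU/GP
U = 1.65·0.000125^(69/1000)·(1−e^(−0.04·54))/4.15 = 0.1892
IBU = (9.5/100)·36·0.1892·1000/22.7 = 28.5041
BU:GU = 28.5041/69

0.4131


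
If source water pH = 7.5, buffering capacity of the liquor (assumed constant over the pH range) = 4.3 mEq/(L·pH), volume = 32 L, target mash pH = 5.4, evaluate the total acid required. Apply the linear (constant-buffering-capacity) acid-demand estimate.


acid = buffering capacity · (pH_source − pH_target) · V
acid = 4.3 · (7.5 − 5.4) · 32

288.9600 mEq


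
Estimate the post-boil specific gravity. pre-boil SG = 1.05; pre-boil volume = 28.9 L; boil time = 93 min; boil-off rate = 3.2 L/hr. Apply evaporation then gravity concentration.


V_post = V_pre − rate·(t/60);  SG_post = 1 + (SG_pre−1)·V_pre/V_post
V_post = 28.9 − 3.2·(93/60) = 23.9400
SG_post = 1 + (1.05 − 1)·28.9/23.9400

1.0604


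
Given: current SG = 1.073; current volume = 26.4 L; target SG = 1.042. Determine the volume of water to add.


V_water = V·((SG_curr − 1)/(SG_target − 1) − 1)
V_water = 26.4·((1.073 − 1)/(1.042 − 1) − 1)

19.4857 L


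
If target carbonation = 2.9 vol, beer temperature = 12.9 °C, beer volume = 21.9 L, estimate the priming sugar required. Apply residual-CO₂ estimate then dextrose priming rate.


residual = 14.695·(0.01821 + 0.09011·e^(−0.04·T));  sugar = (target − residual)·4.0·V
residual = 14.695·(0.01821 + 0.09011·e^(−0.04·12.9)) = 1.0580
sugar = (2.9 − 1.0580)·4.0·21.9

161.3596 g


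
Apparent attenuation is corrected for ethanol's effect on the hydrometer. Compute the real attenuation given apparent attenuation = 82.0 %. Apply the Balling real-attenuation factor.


RA = AA · 0.8192
RA = 82.0 · 0.8192

67.1744 %


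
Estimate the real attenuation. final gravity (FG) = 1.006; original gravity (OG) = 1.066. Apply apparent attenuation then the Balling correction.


AA = (OG−FG)/(OG−1)·100;  RA = AA·0.8192
AA = (1.066 − 1.006)/(1.066 − 1)·100 = 90.9091
RA = 90.9091·0.8192

74.4727 %


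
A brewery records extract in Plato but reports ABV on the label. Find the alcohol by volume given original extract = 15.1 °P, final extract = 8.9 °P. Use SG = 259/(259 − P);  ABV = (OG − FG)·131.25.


OG = 259/(259 − 15.1) = 1.0619
FG = 259/(259 − 8.9) = 1.0356
ABV = (1.0619 − 1.0356)·131.25

3.4551 % ABV


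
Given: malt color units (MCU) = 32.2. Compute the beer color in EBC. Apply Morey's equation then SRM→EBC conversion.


SRM = 1.4922·MCU^0.6859;  EBC = SRM·1.97
SRM = 1.4922·32.2^0.6859 = 16.1460
EBC = 16.1460·1.97

31.8077 EBC


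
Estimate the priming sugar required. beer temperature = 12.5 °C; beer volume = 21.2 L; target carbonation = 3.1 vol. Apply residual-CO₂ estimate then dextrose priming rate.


residual = 14.695·(0.01821 + 0.09011·e^(−0.04·T));  sugar = (target − residual)·4.0·V
residual = 14.695·(0.01821 + 0.09011·e^(−0.04·12.5)) = 1.0707
sugar = (3.1 − 1.0707)·4.0·21.2

172.0810 g


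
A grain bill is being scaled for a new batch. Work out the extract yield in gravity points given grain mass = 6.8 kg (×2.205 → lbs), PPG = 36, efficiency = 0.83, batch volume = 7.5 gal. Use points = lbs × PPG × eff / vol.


lbs = 6.8 × 2.205 = 14.9940
points = 14.9940 × 36 × 0.83 / 7.5

59.7361 points


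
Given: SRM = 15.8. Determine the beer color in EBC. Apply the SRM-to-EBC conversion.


EBC = SRM · 1.97
EBC = 15.8 · 1.97

31.1260 EBC


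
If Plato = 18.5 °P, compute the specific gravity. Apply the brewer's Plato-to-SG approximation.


SG = 259/(259 − P)
SG = 259/(259 − 18.5)

1.0769


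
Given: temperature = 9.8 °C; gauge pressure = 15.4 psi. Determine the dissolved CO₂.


vols = (P + 14.695)·(0.01821 + 0.09011·e^(−0.04·T))
vols = (15.4 + 14.695)·(0.01821 + 0.09011·e^(−0.04·9.8))

2.3804 volumes


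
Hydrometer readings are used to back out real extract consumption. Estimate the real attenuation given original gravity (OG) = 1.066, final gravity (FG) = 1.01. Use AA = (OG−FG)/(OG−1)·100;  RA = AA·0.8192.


AA = (1.066 − 1.01)/(1.066 − 1)·100 = 84.8485
RA = 84.8485·0.8192

69.5079 %


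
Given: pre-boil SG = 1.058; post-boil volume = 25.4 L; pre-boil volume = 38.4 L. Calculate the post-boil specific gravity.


SG_post = 1 + (SG_pre − 1)·V_pre/V_post
pts_pre = (1.058 − 1)·1000 = 58.0000
pts_post = 58.0000·38.4/25.4 = 87.6850
SG_post = 1 + 87.6850/1000

1.0877


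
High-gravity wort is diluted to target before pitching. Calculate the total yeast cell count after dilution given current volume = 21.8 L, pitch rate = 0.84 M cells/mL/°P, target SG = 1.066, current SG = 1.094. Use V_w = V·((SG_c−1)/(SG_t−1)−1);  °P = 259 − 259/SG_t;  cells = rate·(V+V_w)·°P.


V_w = 21.8·((1.094−1)/(1.066−1)−1) = 9.2485
V_final = 21.8 + 9.2485 = 31.0485
°P = 259 − 259/1.066 = 16.0356
cells = 0.84·31.0485·16.0356

418.2213 billion cells


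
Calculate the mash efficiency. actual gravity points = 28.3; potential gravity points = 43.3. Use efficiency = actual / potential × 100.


efficiency = 28.3 / 43.3 × 100

65.3580 %


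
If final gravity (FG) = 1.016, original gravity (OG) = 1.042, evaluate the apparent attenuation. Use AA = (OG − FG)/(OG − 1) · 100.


AA = (1.042 − 1.016)/(1.042 − 1) · 100

61.9048 %


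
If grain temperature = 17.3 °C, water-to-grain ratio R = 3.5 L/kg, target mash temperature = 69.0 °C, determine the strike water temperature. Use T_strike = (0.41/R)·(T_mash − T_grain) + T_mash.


T_strike = (0.41/3.5)·(69.0 − 17.3) + 69.0

75.0563 °C


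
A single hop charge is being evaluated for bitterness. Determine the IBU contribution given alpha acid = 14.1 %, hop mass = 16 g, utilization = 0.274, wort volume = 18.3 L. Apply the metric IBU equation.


IBU = (α/100)·mass·U·1000 / V
IBU = (14.1/100)·16·0.274·1000 / 18.3

33.7784 IBU


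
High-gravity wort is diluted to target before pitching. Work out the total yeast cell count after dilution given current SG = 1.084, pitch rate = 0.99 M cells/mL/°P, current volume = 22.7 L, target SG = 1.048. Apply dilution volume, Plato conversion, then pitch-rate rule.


V_w = V·((SG_c−1)/(SG_t−1)−1);  °P = 259 − 259/SG_t;  cells = rate·(V+V_w)·°P
V_w = 22.7·((1.084−1)/(1.048−1)−1) = 17.0250
V_final = 22.7 + 17.0250 = 39.7250
°P = 259 − 259/1.048 = 11.8626
cells = 0.99·39.7250·11.8626

466.5292 billion cells


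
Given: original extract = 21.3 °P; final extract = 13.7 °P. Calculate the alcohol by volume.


SG = 259/(259 − P);  ABV = (OG − FG)·131.25
OG = 259/(259 − 21.3) = 1.0896
FG = 259/(259 − 13.7) = 1.0558
ABV = (1.0896 − 1.0558)·131.25

4.4308 % ABV


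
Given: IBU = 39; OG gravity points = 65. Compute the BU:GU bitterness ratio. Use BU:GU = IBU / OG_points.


BU:GU = 39 / 65

0.6000


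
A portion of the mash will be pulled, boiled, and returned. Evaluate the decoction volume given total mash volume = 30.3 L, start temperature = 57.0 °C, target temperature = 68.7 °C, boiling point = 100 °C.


V_dec = V_total·(T_target − T_start)/(T_boil − T_start)
V_dec = 30.3·(68.7 − 57.0)/(100 − 57.0)

8.2444 L


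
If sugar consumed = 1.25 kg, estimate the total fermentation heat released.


Q = m_sugar · 590 kJ/kg
Q = 1.25 · 590

737.5000 kJ


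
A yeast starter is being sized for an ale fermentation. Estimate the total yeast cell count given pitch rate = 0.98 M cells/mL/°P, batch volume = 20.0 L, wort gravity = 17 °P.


cells (billions) = rate · V_L · °P
cells = 0.98 · 20.0 · 17

333.2000 billion cells


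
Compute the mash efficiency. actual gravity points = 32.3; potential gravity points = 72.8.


efficiency = actual / potential × 100
efficiency = 32.3 / 72.8 × 100

44.3681 %


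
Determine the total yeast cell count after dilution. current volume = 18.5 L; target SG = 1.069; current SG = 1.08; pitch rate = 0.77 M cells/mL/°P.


V_w = V·((SG_c−1)/(SG_t−1)−1);  °P = 259 − 259/SG_t;  cells = rate·(V+V_w)·°P
V_w = 18.5·((1.08−1)/(1.069−1)−1) = 2.9493
V_final = 18.5 + 2.9493 = 21.4493
°P = 259 − 259/1.069 = 16.7175
cells = 0.77·21.4493·16.7175

276.1051 billion cells


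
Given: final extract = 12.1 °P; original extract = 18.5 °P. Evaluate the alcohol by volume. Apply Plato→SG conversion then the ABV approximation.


SG = 259/(259 − P);  ABV = (OG − FG)·131.25
OG = 259/(259 − 18.5) = 1.0769
FG = 259/(259 − 12.1) = 1.0490
ABV = (1.0769 − 1.0490)·131.25

3.6639 % ABV


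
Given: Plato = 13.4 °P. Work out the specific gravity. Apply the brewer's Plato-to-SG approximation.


SG = 259/(259 − P)
SG = 259/(259 − 13.4)

1.0546


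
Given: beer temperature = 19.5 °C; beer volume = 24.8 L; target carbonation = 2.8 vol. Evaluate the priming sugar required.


residual = 14.695·(0.01821 + 0.09011·e^(−0.04·T));  sugar = (target − residual)·4.0·V
residual = 14.695·(0.01821 + 0.09011·e^(−0.04·19.5)) = 0.8746
sugar = (2.8 − 0.8746)·4.0·24.8

190.9995 g


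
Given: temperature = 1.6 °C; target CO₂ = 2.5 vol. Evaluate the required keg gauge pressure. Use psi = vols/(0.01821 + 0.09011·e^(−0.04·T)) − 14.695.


psi = 2.5/(0.01821 + 0.09011·e^(−0.04·1.6)) − 14.695

9.6398 psi


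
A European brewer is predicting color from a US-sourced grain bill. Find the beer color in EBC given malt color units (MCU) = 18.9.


SRM = 1.4922·MCU^0.6859;  EBC = SRM·1.97
SRM = 1.4922·18.9^0.6859 = 11.2035
EBC = 11.2035·1.97

22.0708 EBC


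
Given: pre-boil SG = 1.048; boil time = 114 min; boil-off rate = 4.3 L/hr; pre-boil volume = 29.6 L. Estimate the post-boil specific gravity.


V_post = V_pre − rate·(t/60);  SG_post = 1 + (SG_pre−1)·V_pre/V_post
V_post = 29.6 − 4.3·(114/60) = 21.4300
SG_post = 1 + (1.048 − 1)·29.6/21.4300

1.0663


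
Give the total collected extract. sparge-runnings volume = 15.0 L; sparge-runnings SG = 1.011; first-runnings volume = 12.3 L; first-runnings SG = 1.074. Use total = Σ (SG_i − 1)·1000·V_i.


first = (1.074 − 1)·1000·12.3 = 910.2000
sparge = (1.011 − 1)·1000·15.0 = 165.0000
total = 910.2000 + 165.0000

1075.2000 gravity·L


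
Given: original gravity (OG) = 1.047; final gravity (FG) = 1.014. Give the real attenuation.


AA = (OG−FG)/(OG−1)·100;  RA = AA·0.8192
AA = (1.047 − 1.014)/(1.047 − 1)·100 = 70.2128
RA = 70.2128·0.8192

57.5183 %


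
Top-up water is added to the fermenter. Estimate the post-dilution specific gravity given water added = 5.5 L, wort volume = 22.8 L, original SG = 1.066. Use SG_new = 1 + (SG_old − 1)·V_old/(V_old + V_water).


pts = (1.066 − 1)·1000·22.8/(22.8 + 5.5) = 53.1731
SG_new = 1 + 53.1731/1000

1.0532


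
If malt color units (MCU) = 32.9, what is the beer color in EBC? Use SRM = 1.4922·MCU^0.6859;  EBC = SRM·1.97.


SRM = 1.4922·32.9^0.6859 = 16.3860
EBC = 16.3860·1.97

32.2803 EBC


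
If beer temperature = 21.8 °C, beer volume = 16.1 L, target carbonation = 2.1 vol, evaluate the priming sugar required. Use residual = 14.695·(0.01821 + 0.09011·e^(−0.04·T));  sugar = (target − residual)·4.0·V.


residual = 14.695·(0.01821 + 0.09011·e^(−0.04·21.8)) = 0.8212
sugar = (2.1 − 0.8212)·4.0·16.1

82.3516 g


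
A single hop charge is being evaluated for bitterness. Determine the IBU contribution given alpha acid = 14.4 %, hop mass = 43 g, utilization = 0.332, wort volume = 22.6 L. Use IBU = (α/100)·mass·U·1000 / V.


IBU = (14.4/100)·43·0.332·1000 / 22.6

90.9621 IBU


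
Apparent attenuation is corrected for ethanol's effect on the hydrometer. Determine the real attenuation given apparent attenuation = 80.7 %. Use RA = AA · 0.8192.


RA = 80.7 · 0.8192

66.1094 %


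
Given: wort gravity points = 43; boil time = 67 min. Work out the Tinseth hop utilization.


U = 1.65·0.000125^(GP/1000) · (1 − e^(−0.04·t))/4.15
bigness = 1.65·0.000125^(43/1000) = 1.1211
boil_factor = (1 − e^(−0.04·67))/4.15 = 0.2244
U = 1.1211 · 0.2244

0.2516


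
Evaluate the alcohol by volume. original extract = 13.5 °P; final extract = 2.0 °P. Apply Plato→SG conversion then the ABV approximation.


SG = 259/(259 − P);  ABV = (OG − FG)·131.25
OG = 259/(259 − 13.5) = 1.0550
FG = 259/(259 − 2.0) = 1.0078
ABV = (1.0550 − 1.0078)·131.25

6.1960 % ABV


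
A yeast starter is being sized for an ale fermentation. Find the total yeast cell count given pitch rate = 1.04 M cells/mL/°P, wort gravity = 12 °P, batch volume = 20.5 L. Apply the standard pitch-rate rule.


cells (billions) = rate · V_L · °P
cells = 1.04 · 20.5 · 12

255.8400 billion cells


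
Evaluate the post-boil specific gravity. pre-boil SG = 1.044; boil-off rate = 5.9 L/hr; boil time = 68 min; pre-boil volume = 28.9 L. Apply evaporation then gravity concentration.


V_post = V_pre − rate·(t/60);  SG_post = 1 + (SG_pre−1)·V_pre/V_post
V_post = 28.9 − 5.9·(68/60) = 22.2133
SG_post = 1 + (1.044 − 1)·28.9/22.2133

1.0572


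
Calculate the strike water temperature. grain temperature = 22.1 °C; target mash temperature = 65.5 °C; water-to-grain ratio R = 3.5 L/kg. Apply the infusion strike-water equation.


T_strike = (0.41/R)·(T_mash − T_grain) + T_mash
T_strike = (0.41/3.5)·(65.5 − 22.1) + 65.5

70.5840 °C


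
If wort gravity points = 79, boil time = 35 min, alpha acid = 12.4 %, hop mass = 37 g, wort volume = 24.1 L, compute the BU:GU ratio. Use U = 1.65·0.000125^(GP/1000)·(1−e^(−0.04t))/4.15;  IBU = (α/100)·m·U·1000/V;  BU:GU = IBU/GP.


U = 1.65·0.000125^(79/1000)·(1−e^(−0.04·35))/4.15 = 0.1473
IBU = (12.4/100)·37·0.1473·1000/24.1 = 28.0366
BU:GU = 28.0366/79

0.3549


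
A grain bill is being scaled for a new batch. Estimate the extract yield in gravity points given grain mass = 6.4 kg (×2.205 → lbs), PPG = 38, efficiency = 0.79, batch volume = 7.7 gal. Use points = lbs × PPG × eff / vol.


lbs = 6.4 × 2.205 = 14.1120
points = 14.1120 × 38 × 0.79 / 7.7

55.0185 points


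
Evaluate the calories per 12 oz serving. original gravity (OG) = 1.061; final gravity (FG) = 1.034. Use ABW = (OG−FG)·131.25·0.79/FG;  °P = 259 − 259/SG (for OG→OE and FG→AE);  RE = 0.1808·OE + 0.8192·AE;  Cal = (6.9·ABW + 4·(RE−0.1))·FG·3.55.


ABW = (1.061 − 1.034)·131.25·0.79/1.034 = 2.7075
OE = 259 − 259/1.061 = 14.8907 °P
AE = 259 − 259/1.034 = 8.5164 °P
RE = 0.1808·14.8907 + 0.8192·8.5164 = 9.6689 °P
Cal = (6.9·2.7075 + 4·(9.6689−0.1))·1.034·3.55

209.0735 kcal


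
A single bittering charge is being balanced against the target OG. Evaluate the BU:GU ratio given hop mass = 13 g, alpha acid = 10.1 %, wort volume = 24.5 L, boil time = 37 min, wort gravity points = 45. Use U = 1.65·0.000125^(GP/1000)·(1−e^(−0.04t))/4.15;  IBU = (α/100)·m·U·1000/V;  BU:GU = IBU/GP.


U = 1.65·0.000125^(45/1000)·(1−e^(−0.04·37))/4.15 = 0.2049
IBU = (10.1/100)·13·0.2049·1000/24.5 = 10.9829
BU:GU = 10.9829/45

0.2441


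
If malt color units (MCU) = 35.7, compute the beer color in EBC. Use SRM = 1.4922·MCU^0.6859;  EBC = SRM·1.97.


SRM = 1.4922·35.7^0.6859 = 17.3301
EBC = 17.3301·1.97

34.1404 EBC


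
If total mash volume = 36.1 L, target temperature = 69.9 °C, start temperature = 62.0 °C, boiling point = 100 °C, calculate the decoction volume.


V_dec = V_total·(T_target − T_start)/(T_boil − T_start)
V_dec = 36.1·(69.9 − 62.0)/(100 − 62.0)

7.5050 L


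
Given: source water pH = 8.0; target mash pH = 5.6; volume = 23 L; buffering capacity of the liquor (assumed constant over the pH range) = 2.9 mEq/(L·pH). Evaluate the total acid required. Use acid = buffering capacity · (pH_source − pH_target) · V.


acid = 2.9 · (8.0 − 5.6) · 23

160.0800 mEq


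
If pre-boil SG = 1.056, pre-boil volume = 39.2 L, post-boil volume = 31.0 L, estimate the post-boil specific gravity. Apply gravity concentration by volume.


SG_post = 1 + (SG_pre − 1)·V_pre/V_post
pts_pre = (1.056 − 1)·1000 = 56.0000
pts_post = 56.0000·39.2/31.0 = 70.8129
SG_post = 1 + 70.8129/1000

1.0708


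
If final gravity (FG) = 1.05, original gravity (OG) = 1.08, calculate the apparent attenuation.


AA = (OG − FG)/(OG − 1) · 100
AA = (1.08 − 1.05)/(1.08 − 1) · 100

37.5000 %


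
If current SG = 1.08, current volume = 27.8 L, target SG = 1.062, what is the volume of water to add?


V_water = V·((SG_curr − 1)/(SG_target − 1) − 1)
V_water = 27.8·((1.08 − 1)/(1.062 − 1) − 1)

8.0710 L


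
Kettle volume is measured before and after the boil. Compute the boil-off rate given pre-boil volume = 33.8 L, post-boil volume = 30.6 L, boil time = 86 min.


rate = (V_pre − V_post) / (t_min/60)
rate = (33.8 − 30.6) / (86/60)

2.2326 L/hr


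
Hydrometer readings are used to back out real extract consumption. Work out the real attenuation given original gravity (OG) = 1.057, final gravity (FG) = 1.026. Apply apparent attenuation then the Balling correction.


AA = (OG−FG)/(OG−1)·100;  RA = AA·0.8192
AA = (1.057 − 1.026)/(1.057 − 1)·100 = 54.3860
RA = 54.3860·0.8192

44.5530 %


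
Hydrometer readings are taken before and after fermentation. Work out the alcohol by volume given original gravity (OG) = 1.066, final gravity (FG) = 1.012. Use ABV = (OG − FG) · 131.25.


ABV = (1.066 − 1.012) · 131.25

7.0875 % ABV


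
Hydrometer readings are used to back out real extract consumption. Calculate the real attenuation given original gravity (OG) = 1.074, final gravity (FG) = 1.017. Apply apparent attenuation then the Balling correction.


AA = (OG−FG)/(OG−1)·100;  RA = AA·0.8192
AA = (1.074 − 1.017)/(1.074 − 1)·100 = 77.0270
RA = 77.0270·0.8192

63.1005 %


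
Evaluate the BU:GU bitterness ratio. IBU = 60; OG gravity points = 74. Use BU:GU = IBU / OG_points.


BU:GU = 60 / 74

0.8108


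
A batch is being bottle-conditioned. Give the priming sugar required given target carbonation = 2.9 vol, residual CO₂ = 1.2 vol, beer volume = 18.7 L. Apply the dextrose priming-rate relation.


sugar = (target − residual)·4.0·V
sugar = (2.9 − 1.2)·4.0·18.7

127.1600 g


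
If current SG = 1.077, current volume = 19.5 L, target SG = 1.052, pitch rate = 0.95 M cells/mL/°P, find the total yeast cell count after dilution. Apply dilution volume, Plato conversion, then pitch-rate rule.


V_w = V·((SG_c−1)/(SG_t−1)−1);  °P = 259 − 259/SG_t;  cells = rate·(V+V_w)·°P
V_w = 19.5·((1.077−1)/(1.052−1)−1) = 9.3750
V_final = 19.5 + 9.3750 = 28.8750
°P = 259 − 259/1.052 = 12.8023
cells = 0.95·28.8750·12.8023

351.1826 billion cells


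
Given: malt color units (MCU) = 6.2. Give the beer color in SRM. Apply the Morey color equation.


SRM = 1.4922 · MCU^0.6859
SRM = 1.4922 · 6.2^0.6859

5.2159 SRM


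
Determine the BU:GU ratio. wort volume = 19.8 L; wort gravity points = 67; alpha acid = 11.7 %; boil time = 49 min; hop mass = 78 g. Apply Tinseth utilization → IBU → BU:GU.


U = 1.65·0.000125^(GP/1000)·(1−e^(−0.04t))/4.15;  IBU = (α/100)·m·U·1000/V;  BU:GU = IBU/GP
U = 1.65·0.000125^(67/1000)·(1−e^(−0.04·49))/4.15 = 0.1871
IBU = (11.7/100)·78·0.1871·1000/19.8 = 86.2202
BU:GU = 86.2202/67

1.2869


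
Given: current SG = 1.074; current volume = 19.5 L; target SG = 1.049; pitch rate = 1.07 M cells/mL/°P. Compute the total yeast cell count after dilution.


V_w = V·((SG_c−1)/(SG_t−1)−1);  °P = 259 − 259/SG_t;  cells = rate·(V+V_w)·°P
V_w = 19.5·((1.074−1)/(1.049−1)−1) = 9.9490
V_final = 19.5 + 9.9490 = 29.4490
°P = 259 − 259/1.049 = 12.0982
cells = 1.07·29.4490·12.0982

381.2189 billion cells


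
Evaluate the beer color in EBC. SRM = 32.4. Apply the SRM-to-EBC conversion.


EBC = SRM · 1.97
EBC = 32.4 · 1.97

63.8280 EBC


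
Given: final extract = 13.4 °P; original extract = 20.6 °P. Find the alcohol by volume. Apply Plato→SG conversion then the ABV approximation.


SG = 259/(259 − P);  ABV = (OG − FG)·131.25
OG = 259/(259 − 20.6) = 1.0864
FG = 259/(259 − 13.4) = 1.0546
ABV = (1.0864 − 1.0546)·131.25

4.1802 % ABV


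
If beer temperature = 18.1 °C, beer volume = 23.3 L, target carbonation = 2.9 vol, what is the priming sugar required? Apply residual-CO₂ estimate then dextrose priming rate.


residual = 14.695·(0.01821 + 0.09011·e^(−0.04·T));  sugar = (target − residual)·4.0·V
residual = 14.695·(0.01821 + 0.09011·e^(−0.04·18.1)) = 0.9096
sugar = (2.9 − 0.9096)·4.0·23.3

185.5086 g


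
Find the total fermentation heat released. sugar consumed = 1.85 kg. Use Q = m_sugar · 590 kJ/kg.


Q = 1.85 · 590

1091.5000 kJ


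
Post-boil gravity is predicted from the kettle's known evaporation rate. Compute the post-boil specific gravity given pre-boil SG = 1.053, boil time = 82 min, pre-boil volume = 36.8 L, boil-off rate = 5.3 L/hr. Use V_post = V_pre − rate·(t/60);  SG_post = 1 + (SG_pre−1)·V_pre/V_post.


V_post = 36.8 − 5.3·(82/60) = 29.5567
SG_post = 1 + (1.053 − 1)·36.8/29.5567

1.0660


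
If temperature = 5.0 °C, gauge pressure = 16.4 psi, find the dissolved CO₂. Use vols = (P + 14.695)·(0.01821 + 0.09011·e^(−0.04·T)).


vols = (16.4 + 14.695)·(0.01821 + 0.09011·e^(−0.04·5.0))

2.8603 volumes


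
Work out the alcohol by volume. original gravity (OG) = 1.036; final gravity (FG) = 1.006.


ABV = (OG − FG) · 131.25
ABV = (1.036 − 1.006) · 131.25

3.9375 % ABV


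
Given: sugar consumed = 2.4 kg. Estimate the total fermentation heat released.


Q = m_sugar · 590 kJ/kg
Q = 2.4 · 590

1416.0000 kJ


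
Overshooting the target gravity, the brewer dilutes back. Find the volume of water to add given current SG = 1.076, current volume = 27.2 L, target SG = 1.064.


V_water = V·((SG_curr − 1)/(SG_target − 1) − 1)
V_water = 27.2·((1.076 − 1)/(1.064 − 1) − 1)

5.1000 L


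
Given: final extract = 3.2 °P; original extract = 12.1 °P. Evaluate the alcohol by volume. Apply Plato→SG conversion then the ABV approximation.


SG = 259/(259 − P);  ABV = (OG − FG)·131.25
OG = 259/(259 − 12.1) = 1.0490
FG = 259/(259 − 3.2) = 1.0125
ABV = (1.0490 − 1.0125)·131.25

4.7904 % ABV


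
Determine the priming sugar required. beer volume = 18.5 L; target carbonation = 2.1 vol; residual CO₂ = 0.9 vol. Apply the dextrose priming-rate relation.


sugar = (target − residual)·4.0·V
sugar = (2.1 − 0.9)·4.0·18.5

88.8000 g


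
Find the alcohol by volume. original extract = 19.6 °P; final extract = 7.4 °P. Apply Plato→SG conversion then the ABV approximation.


SG = 259/(259 − P);  ABV = (OG − FG)·131.25
OG = 259/(259 − 19.6) = 1.0819
FG = 259/(259 − 7.4) = 1.0294
ABV = (1.0819 − 1.0294)·131.25

6.8853 % ABV


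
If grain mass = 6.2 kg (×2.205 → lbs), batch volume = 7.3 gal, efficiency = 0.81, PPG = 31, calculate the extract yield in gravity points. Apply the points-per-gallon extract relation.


points = lbs × PPG × eff / vol
lbs = 6.2 × 2.205 = 13.6710
points = 13.6710 × 31 × 0.81 / 7.3

47.0245 points


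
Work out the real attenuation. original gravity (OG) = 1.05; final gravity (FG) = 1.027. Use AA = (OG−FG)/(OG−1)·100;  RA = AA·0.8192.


AA = (1.05 − 1.027)/(1.05 − 1)·100 = 46.0000
RA = 46.0000·0.8192

37.6832 %


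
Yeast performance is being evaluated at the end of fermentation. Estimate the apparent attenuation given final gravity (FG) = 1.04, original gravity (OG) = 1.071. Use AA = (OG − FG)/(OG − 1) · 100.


AA = (1.071 − 1.04)/(1.071 − 1) · 100

43.6620 %


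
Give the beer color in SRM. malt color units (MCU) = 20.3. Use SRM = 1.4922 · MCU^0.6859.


SRM = 1.4922 · 20.3^0.6859

11.7663 SRM


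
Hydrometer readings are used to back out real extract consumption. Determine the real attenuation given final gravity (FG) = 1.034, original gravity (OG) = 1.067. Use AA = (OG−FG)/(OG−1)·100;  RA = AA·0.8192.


AA = (1.067 − 1.034)/(1.067 − 1)·100 = 49.2537
RA = 49.2537·0.8192

40.3487 %


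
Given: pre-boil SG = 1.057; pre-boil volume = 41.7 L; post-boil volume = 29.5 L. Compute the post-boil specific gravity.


SG_post = 1 + (SG_pre − 1)·V_pre/V_post
pts_pre = (1.057 − 1)·1000 = 57.0000
pts_post = 57.0000·41.7/29.5 = 80.5729
SG_post = 1 + 80.5729/1000

1.0806


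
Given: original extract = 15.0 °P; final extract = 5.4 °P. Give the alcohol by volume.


SG = 259/(259 − P);  ABV = (OG − FG)·131.25
OG = 259/(259 − 15.0) = 1.0615
FG = 259/(259 − 5.4) = 1.0213
ABV = (1.0615 − 1.0213)·131.25

5.2739 % ABV


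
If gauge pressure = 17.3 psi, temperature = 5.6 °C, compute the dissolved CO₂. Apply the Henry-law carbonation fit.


vols = (P + 14.695)·(0.01821 + 0.09011·e^(−0.04·T))
vols = (17.3 + 14.695)·(0.01821 + 0.09011·e^(−0.04·5.6))

2.8871 volumes


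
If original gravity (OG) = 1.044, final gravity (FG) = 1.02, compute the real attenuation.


AA = (OG−FG)/(OG−1)·100;  RA = AA·0.8192
AA = (1.044 − 1.02)/(1.044 − 1)·100 = 54.5455
RA = 54.5455·0.8192

44.6836 %


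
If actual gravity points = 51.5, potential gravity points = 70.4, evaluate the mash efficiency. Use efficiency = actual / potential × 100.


efficiency = 51.5 / 70.4 × 100

73.1534 %


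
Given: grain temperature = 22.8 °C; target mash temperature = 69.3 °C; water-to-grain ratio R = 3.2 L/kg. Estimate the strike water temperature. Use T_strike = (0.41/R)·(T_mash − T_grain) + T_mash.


T_strike = (0.41/3.2)·(69.3 − 22.8) + 69.3

75.2578 °C


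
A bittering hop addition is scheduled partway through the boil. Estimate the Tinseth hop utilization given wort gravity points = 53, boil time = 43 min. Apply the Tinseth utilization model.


U = 1.65·0.000125^(GP/1000) · (1 − e^(−0.04·t))/4.15
bigness = 1.65·0.000125^(53/1000) = 1.0248
boil_factor = (1 − e^(−0.04·43))/4.15 = 0.1978
U = 1.0248 · 0.1978

0.2027
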